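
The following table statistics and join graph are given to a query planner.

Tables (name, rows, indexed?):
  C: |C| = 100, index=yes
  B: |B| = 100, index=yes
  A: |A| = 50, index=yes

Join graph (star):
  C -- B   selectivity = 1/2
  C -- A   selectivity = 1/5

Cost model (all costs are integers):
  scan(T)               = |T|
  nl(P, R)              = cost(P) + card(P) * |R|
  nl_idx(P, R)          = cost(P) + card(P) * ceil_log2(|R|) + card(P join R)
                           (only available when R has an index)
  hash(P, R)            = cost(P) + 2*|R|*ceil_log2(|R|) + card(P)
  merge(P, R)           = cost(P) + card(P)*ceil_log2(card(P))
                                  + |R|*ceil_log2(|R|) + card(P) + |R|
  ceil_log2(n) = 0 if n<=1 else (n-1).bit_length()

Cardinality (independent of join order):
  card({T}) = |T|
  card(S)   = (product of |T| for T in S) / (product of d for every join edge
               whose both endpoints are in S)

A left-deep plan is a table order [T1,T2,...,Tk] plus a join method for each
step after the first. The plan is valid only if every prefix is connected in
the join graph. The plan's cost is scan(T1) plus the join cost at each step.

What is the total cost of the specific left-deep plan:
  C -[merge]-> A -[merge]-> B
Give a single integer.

step 1: scan C: cost=100, card=100
step 2: join A via merge
    card(P join A) = 100*50/(5) = 1000
    cost = 100 + 100*7 + 50*6 + 100 + 50 = 1250
step 3: join B via merge
    card(P join B) = 1000*100/(2) = 50000
    cost = 1250 + 1000*10 + 100*7 + 1000 + 100 = 13050

13050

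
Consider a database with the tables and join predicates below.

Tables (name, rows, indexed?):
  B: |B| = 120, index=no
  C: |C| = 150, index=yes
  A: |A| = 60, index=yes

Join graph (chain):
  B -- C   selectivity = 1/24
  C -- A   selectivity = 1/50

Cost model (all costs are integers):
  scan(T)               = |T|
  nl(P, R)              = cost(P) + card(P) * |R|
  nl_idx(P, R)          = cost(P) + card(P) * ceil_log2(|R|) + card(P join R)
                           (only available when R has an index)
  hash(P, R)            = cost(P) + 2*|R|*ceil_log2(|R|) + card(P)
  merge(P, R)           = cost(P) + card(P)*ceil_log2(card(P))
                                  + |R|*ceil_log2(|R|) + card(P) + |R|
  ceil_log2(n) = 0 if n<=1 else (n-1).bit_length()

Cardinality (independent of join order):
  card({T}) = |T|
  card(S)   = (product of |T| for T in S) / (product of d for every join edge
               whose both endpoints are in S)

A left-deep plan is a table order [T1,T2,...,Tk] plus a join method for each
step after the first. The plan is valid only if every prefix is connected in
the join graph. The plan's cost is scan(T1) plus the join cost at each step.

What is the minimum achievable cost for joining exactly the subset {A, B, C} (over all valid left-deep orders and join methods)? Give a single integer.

Selinger DP over subsets of {A,B,C}:
  {B}: scan cost=120, card=120
  {C}: scan cost=150, card=150
  {A}: scan cost=60, card=60
  {BC}: card=750; try (C,nl_idx)→1830, (B,hash)→1980, (C,merge)→2430, (B,merge)→2460, (C,hash)→2640, (C,nl)→18120 …(+1); best=1830 via (C,nl_idx)
  {AC}: card=180; try (C,nl_idx)→720, (A,hash)→1020, (A,nl_idx)→1230, (C,merge)→1830, (A,merge)→1920, (C,hash)→2520 …(+2); best=720 via (C,nl_idx)
  {ABC}: card=900; try (B,hash)→2580, (B,merge)→3300, (A,hash)→3300, (A,nl_idx)→7230, (A,merge)→10500, (B,nl)→22320 …(+1); best=2580 via (B,hash)

2580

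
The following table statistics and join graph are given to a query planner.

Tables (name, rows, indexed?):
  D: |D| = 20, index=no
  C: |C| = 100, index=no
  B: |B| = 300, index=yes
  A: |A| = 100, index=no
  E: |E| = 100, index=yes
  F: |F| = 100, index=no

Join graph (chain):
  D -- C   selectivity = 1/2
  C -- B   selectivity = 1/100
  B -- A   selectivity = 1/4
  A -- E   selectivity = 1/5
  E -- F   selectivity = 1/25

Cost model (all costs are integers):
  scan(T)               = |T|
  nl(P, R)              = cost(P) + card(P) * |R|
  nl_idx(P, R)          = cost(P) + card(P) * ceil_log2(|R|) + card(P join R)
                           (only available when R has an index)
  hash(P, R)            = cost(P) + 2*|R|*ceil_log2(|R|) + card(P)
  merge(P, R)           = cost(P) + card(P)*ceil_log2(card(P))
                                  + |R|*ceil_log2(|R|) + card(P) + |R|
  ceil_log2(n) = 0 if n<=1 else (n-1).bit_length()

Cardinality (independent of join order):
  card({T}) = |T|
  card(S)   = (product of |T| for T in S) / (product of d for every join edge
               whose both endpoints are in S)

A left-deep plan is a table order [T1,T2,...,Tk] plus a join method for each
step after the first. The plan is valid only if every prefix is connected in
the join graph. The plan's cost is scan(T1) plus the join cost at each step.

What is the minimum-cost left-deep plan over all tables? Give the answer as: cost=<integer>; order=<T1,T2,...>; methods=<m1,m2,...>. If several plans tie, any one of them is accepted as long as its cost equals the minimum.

Selinger DP (subsets sized 1..n):
  {D}: scan cost=20, card=20
  {C}: scan cost=100, card=100
  {B}: scan cost=300, card=300
  {A}: scan cost=100, card=100
  {E}: scan cost=100, card=100
  {F}: scan cost=100, card=100
  {CD}: card=1000; try (D,hash)→400, (C,merge)→940, (D,merge)→1020, (C,hash)→1440, (C,nl)→2020, (D,nl)→2100; best=400 via (D,hash)
  {BC}: card=300; try (B,nl_idx)→1300, (C,hash)→2000, (B,merge)→3900, (C,merge)→4100, (B,hash)→5600, (B,nl)→30100 …(+1); best=1300 via (B,nl_idx)
  {AB}: card=7500; try (A,hash)→2000, (B,merge)→3900, (A,merge)→4100, (B,hash)→5600, (B,nl_idx)→8500, (B,nl)→30100 …(+1); best=2000 via (A,hash)
  {AE}: card=2000; try (E,hash)→1600, (A,hash)→1600, (E,merge)→1700, (A,merge)→1700, (E,nl_idx)→2800, (E,nl)→10100 …(+1); best=1600 via (E,hash)
  {EF}: card=400; try (E,nl_idx)→1200, (F,hash)→1600, (E,hash)→1600, (F,merge)→1700, (E,merge)→1700, (F,nl)→10100 …(+1); best=1200 via (E,nl_idx)
  {BCD}: card=3000; try (D,hash)→1800, (D,merge)→4420, (B,hash)→6800, (D,nl)→7300, (B,nl_idx)→12400, (B,merge)→14400 …(+1); best=1800 via (D,hash)
  {ABC}: card=7500; try (A,hash)→3000, (A,merge)→5100, (C,hash)→10900, (A,nl)→31300, (C,merge)→107800, (C,nl)→752000; best=3000 via (A,hash)
  {ABE}: card=150000; try (B,hash)→9000, (E,hash)→10900, (B,merge)→28600, (E,merge)→107800, (B,nl_idx)→169600, (E,nl_idx)→204500 …(+2); best=9000 via (B,hash)
  {AEF}: card=8000; try (A,hash)→3000, (F,hash)→5000, (A,merge)→6000, (F,merge)→26400, (A,nl)→41200, (F,nl)→201600; best=3000 via (A,hash)
  {ABCD}: card=75000; try (A,hash)→6200, (D,hash)→10700, (A,merge)→41600, (D,merge)→108120, (D,nl)→153000, (A,nl)→301800; best=6200 via (A,hash)
  {ABCE}: card=150000; try (E,hash)→11900, (E,merge)→108800, (C,hash)→160400, (E,nl_idx)→205500, (E,nl)→753000, (C,merge)→2859800 …(+1); best=11900 via (E,hash)
  {ABEF}: card=600000; try (B,hash)→16400, (B,merge)→118000, (F,hash)→160400, (B,nl_idx)→675000, (B,nl)→2403000, (F,merge)→2859800 …(+1); best=16400 via (B,hash)
  {ABCDE}: card=1500000; try (E,hash)→82600, (D,hash)→162100, (E,merge)→1357000, (E,nl_idx)→2031200, (D,merge)→2862020, (D,nl)→3011900 …(+1); best=82600 via (E,hash)
  {ABCEF}: card=600000; try (F,hash)→163300, (C,hash)→617800, (F,merge)→2862700, (C,merge)→12617200, (F,nl)→15011900, (C,nl)→60016400; best=163300 via (F,hash)
  {ABCDEF}: card=6000000; try (D,hash)→763500, (F,hash)→1584000, (D,nl)→12163300, (D,merge)→12763420, (F,merge)→33083400, (F,nl)→150082600; best=763500 via (D,hash)

cost=763500; order=C,B,A,E,F,D; methods=nl_idx,hash,hash,hash,hash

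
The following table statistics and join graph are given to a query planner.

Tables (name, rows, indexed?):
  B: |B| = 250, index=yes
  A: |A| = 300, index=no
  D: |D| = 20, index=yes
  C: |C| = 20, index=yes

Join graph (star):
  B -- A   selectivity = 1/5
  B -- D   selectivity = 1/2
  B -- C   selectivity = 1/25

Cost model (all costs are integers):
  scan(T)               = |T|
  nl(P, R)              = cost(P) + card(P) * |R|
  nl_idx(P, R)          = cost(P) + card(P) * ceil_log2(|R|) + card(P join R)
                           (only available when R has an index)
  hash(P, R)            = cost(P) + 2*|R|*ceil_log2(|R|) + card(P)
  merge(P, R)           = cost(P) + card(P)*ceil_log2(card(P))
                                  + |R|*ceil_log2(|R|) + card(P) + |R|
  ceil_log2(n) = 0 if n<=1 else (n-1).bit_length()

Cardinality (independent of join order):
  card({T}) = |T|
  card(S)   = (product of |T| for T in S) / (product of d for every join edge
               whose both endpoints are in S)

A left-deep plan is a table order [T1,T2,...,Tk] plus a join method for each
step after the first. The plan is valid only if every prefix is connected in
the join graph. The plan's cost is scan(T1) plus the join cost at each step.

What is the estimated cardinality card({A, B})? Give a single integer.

Tables in S: A(300), B(250)
Edges inside S: B-A(d=5)
numerator = 300 * 250 = 75000
denominator = 5 = 5
card(S) = 75000 / 5 = 15000

15000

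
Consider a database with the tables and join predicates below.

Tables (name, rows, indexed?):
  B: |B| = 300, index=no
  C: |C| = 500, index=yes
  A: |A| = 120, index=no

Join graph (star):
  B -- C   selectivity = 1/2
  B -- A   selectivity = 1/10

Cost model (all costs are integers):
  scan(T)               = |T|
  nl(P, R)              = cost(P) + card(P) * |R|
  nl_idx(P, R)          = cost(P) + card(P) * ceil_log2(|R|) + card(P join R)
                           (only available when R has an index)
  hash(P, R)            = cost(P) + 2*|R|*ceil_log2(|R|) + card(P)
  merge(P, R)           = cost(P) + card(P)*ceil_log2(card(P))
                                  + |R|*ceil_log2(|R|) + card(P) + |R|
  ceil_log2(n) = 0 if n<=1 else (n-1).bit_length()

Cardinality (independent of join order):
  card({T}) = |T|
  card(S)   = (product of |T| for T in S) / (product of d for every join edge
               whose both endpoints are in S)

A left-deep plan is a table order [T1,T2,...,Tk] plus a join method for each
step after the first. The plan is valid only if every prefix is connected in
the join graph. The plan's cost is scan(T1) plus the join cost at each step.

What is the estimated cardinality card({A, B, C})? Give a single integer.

900000

Tables in S: A(120), B(300), C(500)
Edges inside S: B-C(d=2), B-A(d=10)
numerator = 120 * 300 * 500 = 18000000
denominator = 2 * 10 = 20
card(S) = 18000000 / 20 = 900000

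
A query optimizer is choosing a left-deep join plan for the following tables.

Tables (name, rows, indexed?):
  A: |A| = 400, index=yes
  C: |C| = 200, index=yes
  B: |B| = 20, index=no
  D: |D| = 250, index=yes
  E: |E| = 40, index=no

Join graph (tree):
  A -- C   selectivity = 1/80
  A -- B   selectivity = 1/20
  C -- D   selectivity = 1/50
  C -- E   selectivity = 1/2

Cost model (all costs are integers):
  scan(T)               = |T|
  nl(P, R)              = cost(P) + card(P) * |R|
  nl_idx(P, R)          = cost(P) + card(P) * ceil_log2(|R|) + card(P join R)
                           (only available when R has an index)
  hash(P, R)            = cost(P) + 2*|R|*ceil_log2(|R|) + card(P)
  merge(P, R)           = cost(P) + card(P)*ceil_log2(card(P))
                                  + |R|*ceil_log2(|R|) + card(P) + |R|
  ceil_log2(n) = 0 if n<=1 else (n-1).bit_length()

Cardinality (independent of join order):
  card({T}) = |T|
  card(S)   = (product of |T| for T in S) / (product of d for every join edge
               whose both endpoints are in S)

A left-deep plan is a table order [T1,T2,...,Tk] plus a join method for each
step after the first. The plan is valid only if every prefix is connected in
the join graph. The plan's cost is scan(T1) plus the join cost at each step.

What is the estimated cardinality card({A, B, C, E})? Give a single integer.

20000

Tables in S: A(400), B(20), C(200), E(40)
Edges inside S: A-C(d=80), A-B(d=20), C-E(d=2)
numerator = 400 * 20 * 200 * 40 = 64000000
denominator = 80 * 20 * 2 = 3200
card(S) = 64000000 / 3200 = 20000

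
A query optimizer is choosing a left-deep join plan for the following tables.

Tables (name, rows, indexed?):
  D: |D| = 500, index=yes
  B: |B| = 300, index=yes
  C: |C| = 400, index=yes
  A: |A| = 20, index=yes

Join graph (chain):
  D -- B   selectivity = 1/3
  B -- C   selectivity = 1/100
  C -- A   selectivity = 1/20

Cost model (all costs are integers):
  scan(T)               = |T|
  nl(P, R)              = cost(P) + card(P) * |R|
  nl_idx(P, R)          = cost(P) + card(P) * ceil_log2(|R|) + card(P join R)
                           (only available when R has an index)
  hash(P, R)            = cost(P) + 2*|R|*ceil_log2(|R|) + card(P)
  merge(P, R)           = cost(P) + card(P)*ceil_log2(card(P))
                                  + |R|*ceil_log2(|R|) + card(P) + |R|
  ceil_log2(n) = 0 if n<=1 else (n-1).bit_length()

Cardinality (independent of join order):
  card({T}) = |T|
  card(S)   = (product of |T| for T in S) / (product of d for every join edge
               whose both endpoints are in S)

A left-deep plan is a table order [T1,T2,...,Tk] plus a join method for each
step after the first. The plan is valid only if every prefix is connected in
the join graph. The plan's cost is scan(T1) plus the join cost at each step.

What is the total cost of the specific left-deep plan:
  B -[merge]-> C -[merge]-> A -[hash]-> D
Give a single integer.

step 1: scan B: cost=300, card=300
step 2: join C via merge
    card(P join C) = 300*400/(100) = 1200
    cost = 300 + 300*9 + 400*9 + 300 + 400 = 7300
step 3: join A via merge
    card(P join A) = 1200*20/(20) = 1200
    cost = 7300 + 1200*11 + 20*5 + 1200 + 20 = 21820
step 4: join D via hash
    card(P join D) = 1200*500/(3) = 200000
    cost = 21820 + 2*500*9 + 1200 = 32020

32020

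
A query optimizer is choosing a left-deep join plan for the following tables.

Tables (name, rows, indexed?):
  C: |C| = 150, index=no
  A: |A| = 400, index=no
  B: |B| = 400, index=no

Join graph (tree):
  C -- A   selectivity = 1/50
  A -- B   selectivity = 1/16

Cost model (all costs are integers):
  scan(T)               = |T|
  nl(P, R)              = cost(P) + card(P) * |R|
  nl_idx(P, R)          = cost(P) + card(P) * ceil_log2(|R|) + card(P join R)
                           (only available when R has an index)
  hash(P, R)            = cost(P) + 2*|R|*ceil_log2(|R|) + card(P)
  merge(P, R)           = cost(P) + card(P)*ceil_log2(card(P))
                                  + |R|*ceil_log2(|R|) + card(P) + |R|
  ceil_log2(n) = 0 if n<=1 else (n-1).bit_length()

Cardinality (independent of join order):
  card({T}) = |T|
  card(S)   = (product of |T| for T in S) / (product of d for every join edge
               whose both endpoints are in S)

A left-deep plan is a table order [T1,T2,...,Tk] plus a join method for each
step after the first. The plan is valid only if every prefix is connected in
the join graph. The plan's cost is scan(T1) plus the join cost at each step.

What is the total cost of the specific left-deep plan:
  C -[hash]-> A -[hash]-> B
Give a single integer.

step 1: scan C: cost=150, card=150
step 2: join A via hash
    card(P join A) = 150*400/(50) = 1200
    cost = 150 + 2*400*9 + 150 = 7500
step 3: join B via hash
    card(P join B) = 1200*400/(16) = 30000
    cost = 7500 + 2*400*9 + 1200 = 15900

15900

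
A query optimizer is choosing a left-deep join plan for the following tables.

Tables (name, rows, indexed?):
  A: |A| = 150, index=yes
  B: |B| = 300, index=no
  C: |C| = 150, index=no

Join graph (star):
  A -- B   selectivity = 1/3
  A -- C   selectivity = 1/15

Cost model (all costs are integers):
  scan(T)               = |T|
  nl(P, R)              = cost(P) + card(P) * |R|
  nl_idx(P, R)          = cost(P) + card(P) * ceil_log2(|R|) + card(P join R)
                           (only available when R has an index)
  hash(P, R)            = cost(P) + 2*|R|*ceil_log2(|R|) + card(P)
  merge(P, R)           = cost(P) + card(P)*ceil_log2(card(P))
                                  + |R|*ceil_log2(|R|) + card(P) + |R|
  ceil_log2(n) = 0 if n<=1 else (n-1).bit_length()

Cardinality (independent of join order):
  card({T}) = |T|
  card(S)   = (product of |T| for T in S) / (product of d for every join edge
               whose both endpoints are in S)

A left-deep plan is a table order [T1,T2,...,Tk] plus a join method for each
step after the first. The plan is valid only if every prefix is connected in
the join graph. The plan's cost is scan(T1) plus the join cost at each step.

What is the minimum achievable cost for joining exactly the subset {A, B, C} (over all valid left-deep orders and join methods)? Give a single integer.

Selinger DP over subsets of {A,B,C}:
  {A}: scan cost=150, card=150
  {B}: scan cost=300, card=300
  {C}: scan cost=150, card=150
  {AB}: card=15000; try (A,hash)→3000, (B,merge)→4500, (A,merge)→4650, (B,hash)→5700, (A,nl_idx)→17700, (B,nl)→45150 …(+1); best=3000 via (A,hash)
  {AC}: card=1500; try (C,hash)→2700, (A,hash)→2700, (C,merge)→2850, (A,merge)→2850, (A,nl_idx)→2850, (C,nl)→22650 …(+1); best=2700 via (C,hash)
  {ABC}: card=150000; try (B,hash)→9600, (C,hash)→20400, (B,merge)→23700, (C,merge)→229350, (B,nl)→452700, (C,nl)→2253000; best=9600 via (B,hash)

9600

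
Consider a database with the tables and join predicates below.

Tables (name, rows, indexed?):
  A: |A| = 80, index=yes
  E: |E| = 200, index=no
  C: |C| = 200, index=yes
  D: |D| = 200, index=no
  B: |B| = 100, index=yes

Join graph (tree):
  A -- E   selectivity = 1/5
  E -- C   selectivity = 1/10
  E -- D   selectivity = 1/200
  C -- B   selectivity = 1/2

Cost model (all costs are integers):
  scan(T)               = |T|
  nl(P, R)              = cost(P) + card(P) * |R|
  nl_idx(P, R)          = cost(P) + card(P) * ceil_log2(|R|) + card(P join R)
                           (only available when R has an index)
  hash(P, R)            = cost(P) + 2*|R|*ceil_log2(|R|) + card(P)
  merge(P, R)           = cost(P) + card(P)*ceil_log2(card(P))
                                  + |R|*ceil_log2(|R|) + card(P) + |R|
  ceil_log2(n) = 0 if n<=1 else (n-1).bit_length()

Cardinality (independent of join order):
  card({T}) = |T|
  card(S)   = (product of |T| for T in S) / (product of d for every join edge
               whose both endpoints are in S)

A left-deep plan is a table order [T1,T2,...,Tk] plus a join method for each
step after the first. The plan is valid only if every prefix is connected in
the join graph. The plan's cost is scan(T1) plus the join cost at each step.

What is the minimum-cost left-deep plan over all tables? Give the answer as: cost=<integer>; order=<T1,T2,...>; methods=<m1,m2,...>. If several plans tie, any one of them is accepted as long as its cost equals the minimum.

cost=76720; order=D,E,A,C,B; methods=hash,hash,hash,hash

Selinger DP (subsets sized 1..n):
  {A}: scan cost=80, card=80
  {E}: scan cost=200, card=200
  {C}: scan cost=200, card=200
  {D}: scan cost=200, card=200
  {B}: scan cost=100, card=100
  {AE}: card=3200; try (A,hash)→1520, (E,merge)→2520, (A,merge)→2640, (E,hash)→3360, (A,nl_idx)→4800, (E,nl)→16080 …(+1); best=1520 via (A,hash)
  {CE}: card=4000; try (E,hash)→3600, (C,hash)→3600, (E,merge)→3800, (C,merge)→3800, (C,nl_idx)→5800, (E,nl)→40200 …(+1); best=3600 via (E,hash)
  {DE}: card=200; try (E,hash)→3600, (D,hash)→3600, (E,merge)→3800, (D,merge)→3800, (E,nl)→40200, (D,nl)→40200; best=3600 via (E,hash)
  {BC}: card=10000; try (B,hash)→1800, (C,merge)→2700, (B,merge)→2800, (C,hash)→3400, (C,nl_idx)→10900, (B,nl_idx)→11600 …(+2); best=1800 via (B,hash)
  {ACE}: card=64000; try (C,hash)→7920, (A,hash)→8720, (C,merge)→44920, (A,merge)→56240, (C,nl_idx)→91120, (A,nl_idx)→95600 …(+2); best=7920 via (C,hash)
  {ADE}: card=3200; try (A,hash)→4920, (A,merge)→6040, (D,hash)→7920, (A,nl_idx)→8200, (A,nl)→19600, (D,merge)→44920 …(+1); best=4920 via (A,hash)
  {CDE}: card=4000; try (C,hash)→7000, (C,merge)→7200, (C,nl_idx)→9200, (D,hash)→10800, (C,nl)→43600, (D,merge)→57400 …(+1); best=7000 via (C,hash)
  {BCE}: card=200000; try (B,hash)→9000, (E,hash)→15000, (B,merge)→56400, (E,merge)→153600, (B,nl_idx)→231600, (B,nl)→403600 …(+1); best=9000 via (B,hash)
  {ACDE}: card=64000; try (C,hash)→11320, (A,hash)→12120, (C,merge)→48320, (A,merge)→59640, (D,hash)→75120, (C,nl_idx)→94520 …(+5); best=11320 via (C,hash)
  {ABCE}: card=3200000; try (B,hash)→73320, (A,hash)→210120, (B,merge)→1096720, (B,nl_idx)→3655920, (A,merge)→3809640, (A,nl_idx)→4609000 …(+2); best=73320 via (B,hash)
  {BCDE}: card=200000; try (B,hash)→12400, (B,merge)→59800, (D,hash)→212200, (B,nl_idx)→235000, (B,nl)→407000, (D,merge)→3810800 …(+1); best=12400 via (B,hash)
  {ABCDE}: card=3200000; try (B,hash)→76720, (A,hash)→213520, (B,merge)→1100120, (D,hash)→3276520, (B,nl_idx)→3659320, (A,merge)→3813040 …(+5); best=76720 via (B,hash)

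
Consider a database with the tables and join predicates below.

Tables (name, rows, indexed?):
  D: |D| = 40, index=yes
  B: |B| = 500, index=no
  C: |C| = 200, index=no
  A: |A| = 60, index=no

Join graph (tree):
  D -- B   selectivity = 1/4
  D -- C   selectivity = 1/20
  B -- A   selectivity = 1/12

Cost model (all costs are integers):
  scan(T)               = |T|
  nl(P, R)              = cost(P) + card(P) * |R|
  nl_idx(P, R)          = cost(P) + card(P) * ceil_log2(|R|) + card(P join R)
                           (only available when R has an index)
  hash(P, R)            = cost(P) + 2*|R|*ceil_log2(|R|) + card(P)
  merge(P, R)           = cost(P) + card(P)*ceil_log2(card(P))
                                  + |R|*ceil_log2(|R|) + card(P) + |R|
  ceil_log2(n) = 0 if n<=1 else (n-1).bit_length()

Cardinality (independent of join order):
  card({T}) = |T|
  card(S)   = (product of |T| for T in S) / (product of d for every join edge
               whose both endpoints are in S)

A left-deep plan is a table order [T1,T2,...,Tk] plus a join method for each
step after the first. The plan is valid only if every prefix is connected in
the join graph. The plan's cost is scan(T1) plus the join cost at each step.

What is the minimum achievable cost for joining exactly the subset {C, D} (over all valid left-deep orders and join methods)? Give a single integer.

Selinger DP over subsets of {C,D}:
  {D}: scan cost=40, card=40
  {C}: scan cost=200, card=200
  {CD}: card=400; try (D,hash)→880, (D,nl_idx)→1800, (C,merge)→2120, (D,merge)→2280, (C,hash)→3280, (C,nl)→8040 …(+1); best=880 via (D,hash)

880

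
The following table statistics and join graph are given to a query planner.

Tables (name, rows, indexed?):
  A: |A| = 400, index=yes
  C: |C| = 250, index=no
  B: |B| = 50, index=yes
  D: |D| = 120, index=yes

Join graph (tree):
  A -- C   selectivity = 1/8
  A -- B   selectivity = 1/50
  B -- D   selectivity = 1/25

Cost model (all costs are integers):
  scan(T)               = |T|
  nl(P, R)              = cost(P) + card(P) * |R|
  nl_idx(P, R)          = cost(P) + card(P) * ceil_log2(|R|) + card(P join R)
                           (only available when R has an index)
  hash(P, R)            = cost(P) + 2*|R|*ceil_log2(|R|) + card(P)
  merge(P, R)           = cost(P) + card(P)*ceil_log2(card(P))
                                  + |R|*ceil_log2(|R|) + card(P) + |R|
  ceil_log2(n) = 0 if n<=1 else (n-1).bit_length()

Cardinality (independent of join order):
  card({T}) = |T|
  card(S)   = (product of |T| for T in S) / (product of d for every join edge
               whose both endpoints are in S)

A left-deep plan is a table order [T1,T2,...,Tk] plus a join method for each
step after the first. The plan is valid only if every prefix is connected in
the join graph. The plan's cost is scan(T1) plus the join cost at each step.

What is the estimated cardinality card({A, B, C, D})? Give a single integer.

Tables in S: A(400), B(50), C(250), D(120)
Edges inside S: A-C(d=8), A-B(d=50), B-D(d=25)
numerator = 400 * 50 * 250 * 120 = 600000000
denominator = 8 * 50 * 25 = 10000
card(S) = 600000000 / 10000 = 60000

60000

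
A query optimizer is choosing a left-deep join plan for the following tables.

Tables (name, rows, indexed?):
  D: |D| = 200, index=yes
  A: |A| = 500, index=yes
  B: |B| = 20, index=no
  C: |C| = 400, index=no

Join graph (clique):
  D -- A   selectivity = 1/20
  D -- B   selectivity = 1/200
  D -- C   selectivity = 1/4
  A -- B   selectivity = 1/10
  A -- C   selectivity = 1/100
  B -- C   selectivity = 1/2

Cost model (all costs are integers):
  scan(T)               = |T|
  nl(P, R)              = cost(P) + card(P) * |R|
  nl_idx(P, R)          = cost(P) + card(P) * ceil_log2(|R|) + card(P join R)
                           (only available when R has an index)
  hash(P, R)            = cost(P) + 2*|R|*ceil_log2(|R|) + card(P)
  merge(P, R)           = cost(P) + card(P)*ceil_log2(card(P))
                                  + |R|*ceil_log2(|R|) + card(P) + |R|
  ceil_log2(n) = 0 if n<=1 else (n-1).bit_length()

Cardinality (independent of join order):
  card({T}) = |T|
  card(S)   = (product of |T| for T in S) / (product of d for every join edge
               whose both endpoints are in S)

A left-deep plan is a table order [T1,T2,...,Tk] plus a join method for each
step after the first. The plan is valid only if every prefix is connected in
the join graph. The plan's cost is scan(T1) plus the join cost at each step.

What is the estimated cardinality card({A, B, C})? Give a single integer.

Tables in S: A(500), B(20), C(400)
Edges inside S: A-B(d=10), A-C(d=100), B-C(d=2)
numerator = 500 * 20 * 400 = 4000000
denominator = 10 * 100 * 2 = 2000
card(S) = 4000000 / 2000 = 2000

2000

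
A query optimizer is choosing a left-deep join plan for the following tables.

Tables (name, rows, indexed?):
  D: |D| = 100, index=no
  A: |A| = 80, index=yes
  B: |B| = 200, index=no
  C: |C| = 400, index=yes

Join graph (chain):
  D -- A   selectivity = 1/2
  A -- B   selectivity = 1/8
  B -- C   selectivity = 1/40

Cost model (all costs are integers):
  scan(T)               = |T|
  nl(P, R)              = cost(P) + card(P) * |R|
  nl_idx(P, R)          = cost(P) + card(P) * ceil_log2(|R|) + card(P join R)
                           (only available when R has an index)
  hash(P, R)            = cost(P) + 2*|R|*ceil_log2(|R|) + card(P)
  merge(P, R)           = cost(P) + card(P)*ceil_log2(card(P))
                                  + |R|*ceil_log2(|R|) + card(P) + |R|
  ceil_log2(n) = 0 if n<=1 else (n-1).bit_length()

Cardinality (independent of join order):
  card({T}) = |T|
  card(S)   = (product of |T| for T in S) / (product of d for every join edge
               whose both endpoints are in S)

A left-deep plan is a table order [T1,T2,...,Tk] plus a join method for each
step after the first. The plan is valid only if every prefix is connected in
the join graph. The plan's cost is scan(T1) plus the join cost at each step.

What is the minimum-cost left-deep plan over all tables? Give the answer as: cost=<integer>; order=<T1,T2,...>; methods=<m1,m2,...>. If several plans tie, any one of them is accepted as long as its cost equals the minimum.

cost=28520; order=B,C,A,D; methods=nl_idx,hash,hash

Selinger DP (subsets sized 1..n):
  {D}: scan cost=100, card=100
  {A}: scan cost=80, card=80
  {B}: scan cost=200, card=200
  {C}: scan cost=400, card=400
  {AD}: card=4000; try (A,hash)→1320, (D,merge)→1520, (A,merge)→1540, (D,hash)→1560, (A,nl_idx)→4800, (D,nl)→8080 …(+1); best=1320 via (A,hash)
  {AB}: card=2000; try (A,hash)→1520, (B,merge)→2520, (A,merge)→2640, (B,hash)→3360, (A,nl_idx)→3600, (B,nl)→16080 …(+1); best=1520 via (A,hash)
  {BC}: card=2000; try (C,nl_idx)→4000, (B,hash)→4000, (C,merge)→6000, (B,merge)→6200, (C,hash)→7600, (C,nl)→80200 …(+1); best=4000 via (C,nl_idx)
  {ABD}: card=100000; try (D,hash)→4920, (B,hash)→8520, (D,merge)→26320, (B,merge)→55120, (D,nl)→201520, (B,nl)→801320; best=4920 via (D,hash)
  {ABC}: card=20000; try (A,hash)→7120, (C,hash)→10720, (A,merge)→28640, (C,merge)→29520, (A,nl_idx)→38000, (C,nl_idx)→39520 …(+2); best=7120 via (A,hash)
  {ABCD}: card=1000000; try (D,hash)→28520, (C,hash)→112120, (D,merge)→327920, (C,merge)→1808920, (C,nl_idx)→1904920, (D,nl)→2007120 …(+1); best=28520 via (D,hash)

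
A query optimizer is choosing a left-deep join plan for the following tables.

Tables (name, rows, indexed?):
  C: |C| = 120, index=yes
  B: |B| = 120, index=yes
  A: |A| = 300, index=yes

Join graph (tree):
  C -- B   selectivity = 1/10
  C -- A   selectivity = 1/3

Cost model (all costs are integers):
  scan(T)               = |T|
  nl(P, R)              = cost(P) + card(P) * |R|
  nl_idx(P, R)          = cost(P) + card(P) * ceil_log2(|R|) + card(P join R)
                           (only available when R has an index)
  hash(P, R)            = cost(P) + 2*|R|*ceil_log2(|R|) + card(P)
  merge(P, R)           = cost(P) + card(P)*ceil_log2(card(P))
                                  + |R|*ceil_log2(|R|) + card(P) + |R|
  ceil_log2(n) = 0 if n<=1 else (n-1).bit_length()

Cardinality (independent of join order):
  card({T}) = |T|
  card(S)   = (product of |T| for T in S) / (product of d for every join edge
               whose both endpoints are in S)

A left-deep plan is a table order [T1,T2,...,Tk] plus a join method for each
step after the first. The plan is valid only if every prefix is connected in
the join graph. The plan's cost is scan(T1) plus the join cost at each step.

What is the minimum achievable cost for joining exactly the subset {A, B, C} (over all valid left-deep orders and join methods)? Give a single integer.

8760

Selinger DP over subsets of {A,B,C}:
  {C}: scan cost=120, card=120
  {B}: scan cost=120, card=120
  {A}: scan cost=300, card=300
  {BC}: card=1440; try (C,hash)→1920, (B,hash)→1920, (C,merge)→2040, (B,merge)→2040, (C,nl_idx)→2400, (B,nl_idx)→2400 …(+2); best=1920 via (C,hash)
  {AC}: card=12000; try (C,hash)→2280, (A,merge)→4080, (C,merge)→4260, (A,hash)→5640, (A,nl_idx)→13200, (C,nl_idx)→14400 …(+2); best=2280 via (C,hash)
  {ABC}: card=144000; try (A,hash)→8760, (B,hash)→15960, (A,merge)→22200, (A,nl_idx)→158880, (B,merge)→183240, (B,nl_idx)→230280 …(+2); best=8760 via (A,hash)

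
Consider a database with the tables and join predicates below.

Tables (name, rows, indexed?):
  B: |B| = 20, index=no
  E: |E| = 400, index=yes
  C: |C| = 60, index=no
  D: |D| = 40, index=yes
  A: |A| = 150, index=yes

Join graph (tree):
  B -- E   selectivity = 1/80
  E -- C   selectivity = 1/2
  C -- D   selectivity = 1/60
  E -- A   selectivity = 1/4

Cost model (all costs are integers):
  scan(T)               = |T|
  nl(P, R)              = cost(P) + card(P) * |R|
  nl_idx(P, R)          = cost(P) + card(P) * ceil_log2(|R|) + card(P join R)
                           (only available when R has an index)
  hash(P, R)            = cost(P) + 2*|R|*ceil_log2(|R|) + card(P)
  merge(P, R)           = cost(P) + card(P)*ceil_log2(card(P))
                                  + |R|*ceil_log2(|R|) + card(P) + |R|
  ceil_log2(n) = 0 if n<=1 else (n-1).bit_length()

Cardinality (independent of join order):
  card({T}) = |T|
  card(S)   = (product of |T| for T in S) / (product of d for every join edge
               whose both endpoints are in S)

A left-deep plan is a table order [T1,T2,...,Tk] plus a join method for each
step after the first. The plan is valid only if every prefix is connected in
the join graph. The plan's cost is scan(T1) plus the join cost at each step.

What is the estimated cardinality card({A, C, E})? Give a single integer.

Tables in S: A(150), C(60), E(400)
Edges inside S: E-C(d=2), E-A(d=4)
numerator = 150 * 60 * 400 = 3600000
denominator = 2 * 4 = 8
card(S) = 3600000 / 8 = 450000

450000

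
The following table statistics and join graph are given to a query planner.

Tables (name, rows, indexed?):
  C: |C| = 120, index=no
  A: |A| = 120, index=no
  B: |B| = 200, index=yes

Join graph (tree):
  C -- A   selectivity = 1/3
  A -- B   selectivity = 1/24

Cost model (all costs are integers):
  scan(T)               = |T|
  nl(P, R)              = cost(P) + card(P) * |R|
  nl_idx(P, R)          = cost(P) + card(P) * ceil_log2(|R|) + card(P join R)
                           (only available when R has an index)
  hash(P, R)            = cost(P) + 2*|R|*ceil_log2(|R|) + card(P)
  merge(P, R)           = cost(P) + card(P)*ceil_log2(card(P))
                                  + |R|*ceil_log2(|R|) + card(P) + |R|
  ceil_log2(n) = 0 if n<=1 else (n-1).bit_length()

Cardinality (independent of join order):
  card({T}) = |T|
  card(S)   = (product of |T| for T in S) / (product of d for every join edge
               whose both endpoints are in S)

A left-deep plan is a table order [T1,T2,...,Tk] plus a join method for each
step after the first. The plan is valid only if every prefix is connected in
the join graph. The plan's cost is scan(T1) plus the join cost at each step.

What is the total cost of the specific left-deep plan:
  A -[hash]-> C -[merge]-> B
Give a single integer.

70920

step 1: scan A: cost=120, card=120
step 2: join C via hash
    card(P join C) = 120*120/(3) = 4800
    cost = 120 + 2*120*7 + 120 = 1920
step 3: join B via merge
    card(P join B) = 4800*200/(24) = 40000
    cost = 1920 + 4800*13 + 200*8 + 4800 + 200 = 70920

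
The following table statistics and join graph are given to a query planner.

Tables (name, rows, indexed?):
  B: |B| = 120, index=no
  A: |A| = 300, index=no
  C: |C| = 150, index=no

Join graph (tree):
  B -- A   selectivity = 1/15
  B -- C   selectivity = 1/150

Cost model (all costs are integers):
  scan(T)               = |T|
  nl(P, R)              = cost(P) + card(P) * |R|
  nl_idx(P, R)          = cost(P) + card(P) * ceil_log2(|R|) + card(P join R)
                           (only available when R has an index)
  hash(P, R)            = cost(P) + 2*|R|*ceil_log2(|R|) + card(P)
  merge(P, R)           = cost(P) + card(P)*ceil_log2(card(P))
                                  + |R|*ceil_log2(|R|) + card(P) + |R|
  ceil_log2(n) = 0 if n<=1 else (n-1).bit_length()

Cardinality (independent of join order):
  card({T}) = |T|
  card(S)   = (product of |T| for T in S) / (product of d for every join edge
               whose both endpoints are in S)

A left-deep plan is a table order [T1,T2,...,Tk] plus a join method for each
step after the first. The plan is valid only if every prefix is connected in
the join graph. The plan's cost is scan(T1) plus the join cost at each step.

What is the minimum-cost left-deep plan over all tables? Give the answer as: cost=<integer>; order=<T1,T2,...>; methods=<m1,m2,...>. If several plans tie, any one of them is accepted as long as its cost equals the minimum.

Selinger DP (subsets sized 1..n):
  {B}: scan cost=120, card=120
  {A}: scan cost=300, card=300
  {C}: scan cost=150, card=150
  {AB}: card=2400; try (B,hash)→2280, (A,merge)→4080, (B,merge)→4260, (A,hash)→5640, (A,nl)→36120, (B,nl)→36300; best=2280 via (B,hash)
  {BC}: card=120; try (B,hash)→1980, (C,merge)→2430, (B,merge)→2460, (C,hash)→2640, (C,nl)→18120, (B,nl)→18150; best=1980 via (B,hash)
  {ABC}: card=2400; try (A,merge)→5940, (C,hash)→7080, (A,hash)→7500, (C,merge)→34830, (A,nl)→37980, (C,nl)→362280; best=5940 via (A,merge)

cost=5940; order=C,B,A; methods=hash,merge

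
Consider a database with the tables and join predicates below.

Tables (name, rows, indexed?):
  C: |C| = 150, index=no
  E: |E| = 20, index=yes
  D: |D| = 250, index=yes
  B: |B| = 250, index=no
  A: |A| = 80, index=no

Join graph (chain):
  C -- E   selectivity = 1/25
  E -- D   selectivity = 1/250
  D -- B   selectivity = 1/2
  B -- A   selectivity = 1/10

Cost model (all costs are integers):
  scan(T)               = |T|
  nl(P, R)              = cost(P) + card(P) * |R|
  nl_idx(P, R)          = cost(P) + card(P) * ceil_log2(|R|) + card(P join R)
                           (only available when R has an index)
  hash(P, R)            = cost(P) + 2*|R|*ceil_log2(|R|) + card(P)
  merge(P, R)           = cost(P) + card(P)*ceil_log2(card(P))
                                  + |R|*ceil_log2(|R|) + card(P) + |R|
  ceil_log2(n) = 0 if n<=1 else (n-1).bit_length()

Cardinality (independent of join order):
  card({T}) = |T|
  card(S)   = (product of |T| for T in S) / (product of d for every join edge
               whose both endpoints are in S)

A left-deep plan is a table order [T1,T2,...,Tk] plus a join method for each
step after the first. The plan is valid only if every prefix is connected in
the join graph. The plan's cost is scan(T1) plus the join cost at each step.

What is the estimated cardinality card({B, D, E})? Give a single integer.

2500

Tables in S: B(250), D(250), E(20)
Edges inside S: E-D(d=250), D-B(d=2)
numerator = 250 * 250 * 20 = 1250000
denominator = 250 * 2 = 500
card(S) = 1250000 / 500 = 2500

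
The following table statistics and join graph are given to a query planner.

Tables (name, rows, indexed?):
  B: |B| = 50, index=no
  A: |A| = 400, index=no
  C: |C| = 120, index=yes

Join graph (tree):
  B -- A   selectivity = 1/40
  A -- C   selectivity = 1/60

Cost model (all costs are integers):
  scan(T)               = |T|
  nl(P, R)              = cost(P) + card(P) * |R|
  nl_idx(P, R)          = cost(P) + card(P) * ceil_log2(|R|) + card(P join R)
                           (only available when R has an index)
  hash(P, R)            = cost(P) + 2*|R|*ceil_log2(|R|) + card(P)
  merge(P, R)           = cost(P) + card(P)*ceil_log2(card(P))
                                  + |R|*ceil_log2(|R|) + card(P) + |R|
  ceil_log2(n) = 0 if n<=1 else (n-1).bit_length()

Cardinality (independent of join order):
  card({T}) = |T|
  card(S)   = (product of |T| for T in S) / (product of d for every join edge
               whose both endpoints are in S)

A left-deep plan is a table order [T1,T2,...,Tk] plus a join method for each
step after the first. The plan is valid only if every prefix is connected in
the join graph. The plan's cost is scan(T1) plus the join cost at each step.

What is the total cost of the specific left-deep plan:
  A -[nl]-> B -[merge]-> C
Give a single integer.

step 1: scan A: cost=400, card=400
step 2: join B via nl
    card(P join B) = 400*50/(40) = 500
    cost = 400 + 400*50 = 20400
step 3: join C via merge
    card(P join C) = 500*120/(60) = 1000
    cost = 20400 + 500*9 + 120*7 + 500 + 120 = 26360

26360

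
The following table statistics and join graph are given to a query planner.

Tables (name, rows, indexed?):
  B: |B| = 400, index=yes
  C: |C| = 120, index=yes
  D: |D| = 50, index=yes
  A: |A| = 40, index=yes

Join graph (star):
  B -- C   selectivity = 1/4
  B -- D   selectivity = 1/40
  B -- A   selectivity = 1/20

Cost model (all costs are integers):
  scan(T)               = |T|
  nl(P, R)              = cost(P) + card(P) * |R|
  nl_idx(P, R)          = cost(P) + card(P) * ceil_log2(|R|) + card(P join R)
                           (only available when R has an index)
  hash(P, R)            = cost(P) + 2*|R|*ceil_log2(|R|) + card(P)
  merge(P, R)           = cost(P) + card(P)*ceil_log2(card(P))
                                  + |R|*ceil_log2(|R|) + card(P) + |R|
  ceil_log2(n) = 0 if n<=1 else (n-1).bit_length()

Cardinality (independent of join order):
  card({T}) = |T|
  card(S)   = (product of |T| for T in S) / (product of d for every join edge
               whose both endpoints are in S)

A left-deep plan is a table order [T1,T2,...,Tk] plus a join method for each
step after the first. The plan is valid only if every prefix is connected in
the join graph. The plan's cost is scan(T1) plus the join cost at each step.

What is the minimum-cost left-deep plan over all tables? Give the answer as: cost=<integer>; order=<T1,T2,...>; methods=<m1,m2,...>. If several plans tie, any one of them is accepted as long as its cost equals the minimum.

Selinger DP (subsets sized 1..n):
  {B}: scan cost=400, card=400
  {C}: scan cost=120, card=120
  {D}: scan cost=50, card=50
  {A}: scan cost=40, card=40
  {BC}: card=12000; try (C,hash)→2480, (B,merge)→5080, (C,merge)→5360, (B,hash)→7440, (B,nl_idx)→13200, (C,nl_idx)→15200 …(+2); best=2480 via (C,hash)
  {BD}: card=500; try (B,nl_idx)→1000, (D,hash)→1400, (D,nl_idx)→3300, (B,merge)→4400, (D,merge)→4750, (B,hash)→7300 …(+2); best=1000 via (B,nl_idx)
  {AB}: card=800; try (B,nl_idx)→1200, (A,hash)→1280, (A,nl_idx)→3600, (B,merge)→4320, (A,merge)→4680, (B,hash)→7280 …(+2); best=1200 via (B,nl_idx)
  {BCD}: card=15000; try (C,hash)→3180, (C,merge)→6960, (D,hash)→15080, (C,nl_idx)→19500, (C,nl)→61000, (D,nl_idx)→89480 …(+2); best=3180 via (C,hash)
  {ABC}: card=24000; try (C,hash)→3680, (C,merge)→10960, (A,hash)→14960, (C,nl_idx)→30800, (C,nl)→97200, (A,nl_idx)→98480 …(+2); best=3680 via (C,hash)
  {ABD}: card=1000; try (A,hash)→1980, (D,hash)→2600, (A,nl_idx)→5000, (A,merge)→6280, (D,nl_idx)→7000, (D,merge)→10350 …(+2); best=1980 via (A,hash)
  {ABCD}: card=30000; try (C,hash)→4660, (C,merge)→13940, (A,hash)→18660, (D,hash)→28280, (C,nl_idx)→38980, (C,nl)→121980 …(+6); best=4660 via (C,hash)

cost=4660; order=D,B,A,C; methods=nl_idx,hash,hash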